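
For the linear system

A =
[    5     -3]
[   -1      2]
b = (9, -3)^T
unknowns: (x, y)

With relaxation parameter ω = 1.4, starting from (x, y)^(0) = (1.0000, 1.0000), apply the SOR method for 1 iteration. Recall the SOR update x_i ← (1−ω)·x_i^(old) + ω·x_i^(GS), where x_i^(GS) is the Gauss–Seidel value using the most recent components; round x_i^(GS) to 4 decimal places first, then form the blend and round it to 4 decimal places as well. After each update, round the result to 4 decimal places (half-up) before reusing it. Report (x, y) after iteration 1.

Iteration 1:
  x: GS value = (9 - (-3)·1.0000) / (5) = 2.4000;  x ← (1−ω)·1.0000 + ω·2.4000 = 2.9600
  y: GS value = (-3 - (-1)·2.9600) / (2) = -0.0200;  y ← (1−ω)·1.0000 + ω·-0.0200 = -0.4280

(2.9600, -0.4280)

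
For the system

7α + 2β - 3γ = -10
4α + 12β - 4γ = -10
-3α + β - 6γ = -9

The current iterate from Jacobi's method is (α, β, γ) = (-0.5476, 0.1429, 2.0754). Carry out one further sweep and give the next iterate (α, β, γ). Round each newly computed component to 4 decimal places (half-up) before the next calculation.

One sweep:
  α = (-10 - (2)·0.1429 - (-3)·2.0754) / (7) = -0.5799
  β = (-10 - (4)·-0.5476 - (-4)·2.0754) / (12) = 0.0410
  γ = (-9 - (-3)·-0.5476 - (1)·0.1429) / (-6) = 1.7976

(-0.5799, 0.0410, 1.7976)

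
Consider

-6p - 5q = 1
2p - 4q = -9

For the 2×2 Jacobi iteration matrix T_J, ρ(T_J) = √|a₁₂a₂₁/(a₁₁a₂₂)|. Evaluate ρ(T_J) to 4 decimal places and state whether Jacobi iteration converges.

0.6455

a₁₂a₂₁/(a₁₁a₂₂) = (-5)·(2) / ((-6)·(-4)) = -0.416667
ρ = √|-0.416667| = √0.416667 = 0.6455
ρ < 1, so Jacobi converges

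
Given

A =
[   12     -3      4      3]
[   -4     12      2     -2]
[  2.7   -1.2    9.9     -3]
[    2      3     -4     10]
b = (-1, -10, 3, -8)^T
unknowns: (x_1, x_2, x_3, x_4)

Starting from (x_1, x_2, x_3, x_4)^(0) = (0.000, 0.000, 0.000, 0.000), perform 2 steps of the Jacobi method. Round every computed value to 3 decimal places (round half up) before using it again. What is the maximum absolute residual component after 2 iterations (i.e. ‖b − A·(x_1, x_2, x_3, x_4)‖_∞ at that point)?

Iteration 1:
  x_1 = (-1 - (-3)·0.000 - (4)·0.000 - (3)·0.000) / (12) = -0.083
  x_2 = (-10 - (-4)·0.000 - (2)·0.000 - (-2)·0.000) / (12) = -0.833
  x_3 = (3 - (2.7)·0.000 - (-1.2)·0.000 - (-3)·0.000) / (9.9) = 0.303
  x_4 = (-8 - (2)·0.000 - (3)·0.000 - (-4)·0.000) / (10) = -0.800
Iteration 2:
  x_1 = (-1 - (-3)·-0.833 - (4)·0.303 - (3)·-0.800) / (12) = -0.193
  x_2 = (-10 - (-4)·-0.083 - (2)·0.303 - (-2)·-0.800) / (12) = -1.045
  x_3 = (3 - (2.7)·-0.083 - (-1.2)·-0.833 - (-3)·-0.800) / (9.9) = -0.018
  x_4 = (-8 - (2)·-0.083 - (3)·-0.833 - (-4)·0.303) / (10) = -0.412
Residual b − A·x = (-0.511, 0.980, 1.209, -0.431); ∞-norm = 1.209

1.209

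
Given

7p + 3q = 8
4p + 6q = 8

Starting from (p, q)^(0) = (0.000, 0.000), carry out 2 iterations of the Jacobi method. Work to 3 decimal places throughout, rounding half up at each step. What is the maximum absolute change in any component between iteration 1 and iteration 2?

0.762

Iteration 1:
  p = (8 - (3)·0.000) / (7) = 1.143
  q = (8 - (4)·0.000) / (6) = 1.333
Iteration 2:
  p = (8 - (3)·1.333) / (7) = 0.572
  q = (8 - (4)·1.143) / (6) = 0.571
Change: (-0.571, -0.762) → max |·| = 0.762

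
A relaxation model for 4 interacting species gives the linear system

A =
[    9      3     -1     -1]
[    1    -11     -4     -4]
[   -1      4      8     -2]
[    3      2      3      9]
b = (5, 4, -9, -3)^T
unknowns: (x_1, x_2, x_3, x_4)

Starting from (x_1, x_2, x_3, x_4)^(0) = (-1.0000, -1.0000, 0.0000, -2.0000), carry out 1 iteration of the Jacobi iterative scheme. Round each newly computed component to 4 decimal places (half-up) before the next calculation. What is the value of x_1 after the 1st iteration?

Iteration 1:
  x_1 = (5 - (3)·-1.0000 - (-1)·0.0000 - (-1)·-2.0000) / (9) = 0.6667
  x_2 = (4 - (1)·-1.0000 - (-4)·0.0000 - (-4)·-2.0000) / (-11) = 0.2727
  x_3 = (-9 - (-1)·-1.0000 - (4)·-1.0000 - (-2)·-2.0000) / (8) = -1.2500
  x_4 = (-3 - (3)·-1.0000 - (2)·-1.0000 - (3)·0.0000) / (9) = 0.2222

0.6667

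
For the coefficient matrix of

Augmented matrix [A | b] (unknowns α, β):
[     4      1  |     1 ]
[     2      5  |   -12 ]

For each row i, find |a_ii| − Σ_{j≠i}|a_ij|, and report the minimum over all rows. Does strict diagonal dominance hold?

3

row 1: |4| − (1) = 3
row 2: |5| − (2) = 3
minimum over rows = 3 → strictly diagonally dominant (convergence guaranteed)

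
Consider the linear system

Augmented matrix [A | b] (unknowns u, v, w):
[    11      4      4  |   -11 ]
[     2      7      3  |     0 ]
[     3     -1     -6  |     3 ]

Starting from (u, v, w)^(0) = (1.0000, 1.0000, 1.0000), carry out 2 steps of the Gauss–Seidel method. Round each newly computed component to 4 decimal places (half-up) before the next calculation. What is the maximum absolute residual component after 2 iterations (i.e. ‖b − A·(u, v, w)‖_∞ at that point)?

Iteration 1:
  u = (-11 - (4)·1.0000 - (4)·1.0000) / (11) = -1.7273
  v = (0 - (2)·-1.7273 - (3)·1.0000) / (7) = 0.0649
  w = (3 - (3)·-1.7273 - (-1)·0.0649) / (-6) = -1.3745
Iteration 2:
  u = (-11 - (4)·0.0649 - (4)·-1.3745) / (11) = -0.5238
  v = (0 - (2)·-0.5238 - (3)·-1.3745) / (7) = 0.7387
  w = (3 - (3)·-0.5238 - (-1)·0.7387) / (-6) = -0.8850
Residual b − A·x = (-4.6530, -1.4683, 0.0001); ∞-norm = 4.6530

4.6530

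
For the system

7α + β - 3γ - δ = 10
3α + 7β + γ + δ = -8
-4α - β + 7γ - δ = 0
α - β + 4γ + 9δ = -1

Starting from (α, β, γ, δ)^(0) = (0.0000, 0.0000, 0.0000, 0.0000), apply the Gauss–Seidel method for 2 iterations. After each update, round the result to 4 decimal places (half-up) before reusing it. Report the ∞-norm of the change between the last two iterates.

Iteration 1:
  α = (10 - (1)·0.0000 - (-3)·0.0000 - (-1)·0.0000) / (7) = 1.4286
  β = (-8 - (3)·1.4286 - (1)·0.0000 - (1)·0.0000) / (7) = -1.7551
  γ = (0 - (-4)·1.4286 - (-1)·-1.7551 - (-1)·0.0000) / (7) = 0.5656
  δ = (-1 - (1)·1.4286 - (-1)·-1.7551 - (4)·0.5656) / (9) = -0.7162
Iteration 2:
  α = (10 - (1)·-1.7551 - (-3)·0.5656 - (-1)·-0.7162) / (7) = 1.8194
  β = (-8 - (3)·1.8194 - (1)·0.5656 - (1)·-0.7162) / (7) = -1.9011
  γ = (0 - (-4)·1.8194 - (-1)·-1.9011 - (-1)·-0.7162) / (7) = 0.6658
  δ = (-1 - (1)·1.8194 - (-1)·-1.9011 - (4)·0.6658) / (9) = -0.8204
Change: (0.3908, -0.1460, 0.1002, -0.1042) → max |·| = 0.3908

0.3908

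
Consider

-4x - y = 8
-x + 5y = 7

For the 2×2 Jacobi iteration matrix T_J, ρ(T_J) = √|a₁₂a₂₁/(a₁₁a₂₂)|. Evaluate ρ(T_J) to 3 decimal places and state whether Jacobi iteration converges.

0.224

a₁₂a₂₁/(a₁₁a₂₂) = (-1)·(-1) / ((-4)·(5)) = -0.050000
ρ = √|-0.050000| = √0.050000 = 0.224
ρ < 1, so Jacobi converges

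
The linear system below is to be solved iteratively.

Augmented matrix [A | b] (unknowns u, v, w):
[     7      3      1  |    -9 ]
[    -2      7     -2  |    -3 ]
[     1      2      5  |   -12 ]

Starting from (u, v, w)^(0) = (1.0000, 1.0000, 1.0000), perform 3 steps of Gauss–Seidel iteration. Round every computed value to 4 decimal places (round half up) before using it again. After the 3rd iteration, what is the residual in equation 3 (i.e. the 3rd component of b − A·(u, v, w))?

-0.0001

Iteration 1:
  u = (-9 - (3)·1.0000 - (1)·1.0000) / (7) = -1.8571
  v = (-3 - (-2)·-1.8571 - (-2)·1.0000) / (7) = -0.6735
  w = (-12 - (1)·-1.8571 - (2)·-0.6735) / (5) = -1.7592
Iteration 2:
  u = (-9 - (3)·-0.6735 - (1)·-1.7592) / (7) = -0.7458
  v = (-3 - (-2)·-0.7458 - (-2)·-1.7592) / (7) = -1.1443
  w = (-12 - (1)·-0.7458 - (2)·-1.1443) / (5) = -1.7931
Iteration 3:
  u = (-9 - (3)·-1.1443 - (1)·-1.7931) / (7) = -0.5391
  v = (-3 - (-2)·-0.5391 - (-2)·-1.7931) / (7) = -1.0949
  w = (-12 - (1)·-0.5391 - (2)·-1.0949) / (5) = -1.8542
Residual b − A·x = (-0.0874, -0.1223, -0.0001)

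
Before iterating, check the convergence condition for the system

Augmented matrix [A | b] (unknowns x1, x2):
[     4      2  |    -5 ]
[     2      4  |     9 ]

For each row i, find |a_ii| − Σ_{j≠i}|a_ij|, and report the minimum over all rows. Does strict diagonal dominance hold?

2

row 1: |4| − (2) = 2
row 2: |4| − (2) = 2
minimum over rows = 2 → strictly diagonally dominant (convergence guaranteed)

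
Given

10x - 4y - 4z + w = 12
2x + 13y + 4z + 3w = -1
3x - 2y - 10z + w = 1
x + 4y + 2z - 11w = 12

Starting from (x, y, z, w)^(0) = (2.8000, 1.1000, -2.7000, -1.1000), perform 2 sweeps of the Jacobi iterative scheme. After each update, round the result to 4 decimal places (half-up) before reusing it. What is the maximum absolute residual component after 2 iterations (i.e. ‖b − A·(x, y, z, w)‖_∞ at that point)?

Iteration 1:
  x = (12 - (-4)·1.1000 - (-4)·-2.7000 - (1)·-1.1000) / (10) = 0.6700
  y = (-1 - (2)·2.8000 - (4)·-2.7000 - (3)·-1.1000) / (13) = 0.5769
  z = (1 - (3)·2.8000 - (-2)·1.1000 - (1)·-1.1000) / (-10) = 0.4100
  w = (12 - (1)·2.8000 - (4)·1.1000 - (2)·-2.7000) / (-11) = -0.9273
Iteration 2:
  x = (12 - (-4)·0.5769 - (-4)·0.4100 - (1)·-0.9273) / (10) = 1.6875
  y = (-1 - (2)·0.6700 - (4)·0.4100 - (3)·-0.9273) / (13) = -0.0922
  z = (1 - (3)·0.6700 - (-2)·0.5769 - (1)·-0.9273) / (-10) = -0.1071
  w = (12 - (1)·0.6700 - (4)·0.5769 - (2)·0.4100) / (-11) = -0.7457
Residual b − A·x = (-4.9265, -0.5109, -4.5722, 2.6928); ∞-norm = 4.9265

4.9265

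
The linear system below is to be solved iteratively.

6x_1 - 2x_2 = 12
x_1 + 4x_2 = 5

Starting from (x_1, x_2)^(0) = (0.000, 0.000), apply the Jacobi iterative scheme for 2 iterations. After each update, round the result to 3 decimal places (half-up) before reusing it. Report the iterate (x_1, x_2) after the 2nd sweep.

Iteration 1:
  x_1 = (12 - (-2)·0.000) / (6) = 2.000
  x_2 = (5 - (1)·0.000) / (4) = 1.250
Iteration 2:
  x_1 = (12 - (-2)·1.250) / (6) = 2.417
  x_2 = (5 - (1)·2.000) / (4) = 0.750

(2.417, 0.750)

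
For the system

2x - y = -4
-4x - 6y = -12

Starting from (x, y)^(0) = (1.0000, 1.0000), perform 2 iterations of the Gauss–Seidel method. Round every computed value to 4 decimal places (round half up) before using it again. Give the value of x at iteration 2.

Iteration 1:
  x = (-4 - (-1)·1.0000) / (2) = -1.5000
  y = (-12 - (-4)·-1.5000) / (-6) = 3.0000
Iteration 2:
  x = (-4 - (-1)·3.0000) / (2) = -0.5000
  y = (-12 - (-4)·-0.5000) / (-6) = 2.3333

-0.5000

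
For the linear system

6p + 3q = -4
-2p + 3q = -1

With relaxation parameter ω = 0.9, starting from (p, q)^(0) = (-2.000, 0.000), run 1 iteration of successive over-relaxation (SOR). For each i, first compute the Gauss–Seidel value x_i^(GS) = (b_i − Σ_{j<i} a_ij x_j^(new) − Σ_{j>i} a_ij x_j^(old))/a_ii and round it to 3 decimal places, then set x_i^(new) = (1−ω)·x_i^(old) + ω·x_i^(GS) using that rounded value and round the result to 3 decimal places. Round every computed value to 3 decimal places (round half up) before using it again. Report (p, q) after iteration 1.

Iteration 1:
  p: GS value = (-4 - (3)·0.000) / (6) = -0.667;  p ← (1−ω)·-2.000 + ω·-0.667 = -0.800
  q: GS value = (-1 - (-2)·-0.800) / (3) = -0.867;  q ← (1−ω)·0.000 + ω·-0.867 = -0.780

(-0.800, -0.780)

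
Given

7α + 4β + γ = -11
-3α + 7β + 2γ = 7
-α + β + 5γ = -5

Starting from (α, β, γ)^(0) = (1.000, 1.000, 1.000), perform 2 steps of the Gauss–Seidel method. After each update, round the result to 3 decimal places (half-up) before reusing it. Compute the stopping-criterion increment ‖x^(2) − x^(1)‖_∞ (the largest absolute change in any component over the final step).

Iteration 1:
  α = (-11 - (4)·1.000 - (1)·1.000) / (7) = -2.286
  β = (7 - (-3)·-2.286 - (2)·1.000) / (7) = -0.265
  γ = (-5 - (-1)·-2.286 - (1)·-0.265) / (5) = -1.404
Iteration 2:
  α = (-11 - (4)·-0.265 - (1)·-1.404) / (7) = -1.219
  β = (7 - (-3)·-1.219 - (2)·-1.404) / (7) = 0.879
  γ = (-5 - (-1)·-1.219 - (1)·0.879) / (5) = -1.420
Change: (1.067, 1.144, -0.016) → max |·| = 1.144

1.144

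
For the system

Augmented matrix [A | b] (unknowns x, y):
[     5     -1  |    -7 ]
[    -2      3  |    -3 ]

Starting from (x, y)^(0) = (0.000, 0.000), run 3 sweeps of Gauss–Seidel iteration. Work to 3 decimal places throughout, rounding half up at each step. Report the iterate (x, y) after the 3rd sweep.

Iteration 1:
  x = (-7 - (-1)·0.000) / (5) = -1.400
  y = (-3 - (-2)·-1.400) / (3) = -1.933
Iteration 2:
  x = (-7 - (-1)·-1.933) / (5) = -1.787
  y = (-3 - (-2)·-1.787) / (3) = -2.191
Iteration 3:
  x = (-7 - (-1)·-2.191) / (5) = -1.838
  y = (-3 - (-2)·-1.838) / (3) = -2.225

(-1.838, -2.225)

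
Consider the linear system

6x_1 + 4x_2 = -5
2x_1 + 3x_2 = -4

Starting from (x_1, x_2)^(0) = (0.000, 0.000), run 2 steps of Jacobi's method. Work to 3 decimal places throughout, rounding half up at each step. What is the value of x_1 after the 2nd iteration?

Iteration 1:
  x_1 = (-5 - (4)·0.000) / (6) = -0.833
  x_2 = (-4 - (2)·0.000) / (3) = -1.333
Iteration 2:
  x_1 = (-5 - (4)·-1.333) / (6) = 0.055
  x_2 = (-4 - (2)·-0.833) / (3) = -0.778

0.055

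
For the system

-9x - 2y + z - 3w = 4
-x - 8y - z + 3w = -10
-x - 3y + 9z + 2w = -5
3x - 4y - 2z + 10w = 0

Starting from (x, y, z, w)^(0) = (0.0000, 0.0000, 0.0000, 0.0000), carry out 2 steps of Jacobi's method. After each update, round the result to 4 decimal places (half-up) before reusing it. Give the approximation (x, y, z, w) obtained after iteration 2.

Iteration 1:
  x = (4 - (-2)·0.0000 - (1)·0.0000 - (-3)·0.0000) / (-9) = -0.4444
  y = (-10 - (-1)·0.0000 - (-1)·0.0000 - (3)·0.0000) / (-8) = 1.2500
  z = (-5 - (-1)·0.0000 - (-3)·0.0000 - (2)·0.0000) / (9) = -0.5556
  w = (0 - (3)·0.0000 - (-4)·0.0000 - (-2)·0.0000) / (10) = 0.0000
Iteration 2:
  x = (4 - (-2)·1.2500 - (1)·-0.5556 - (-3)·0.0000) / (-9) = -0.7840
  y = (-10 - (-1)·-0.4444 - (-1)·-0.5556 - (3)·0.0000) / (-8) = 1.3750
  z = (-5 - (-1)·-0.4444 - (-3)·1.2500 - (2)·0.0000) / (9) = -0.1883
  w = (0 - (3)·-0.4444 - (-4)·1.2500 - (-2)·-0.5556) / (10) = 0.5222

(-0.7840, 1.3750, -0.1883, 0.5222)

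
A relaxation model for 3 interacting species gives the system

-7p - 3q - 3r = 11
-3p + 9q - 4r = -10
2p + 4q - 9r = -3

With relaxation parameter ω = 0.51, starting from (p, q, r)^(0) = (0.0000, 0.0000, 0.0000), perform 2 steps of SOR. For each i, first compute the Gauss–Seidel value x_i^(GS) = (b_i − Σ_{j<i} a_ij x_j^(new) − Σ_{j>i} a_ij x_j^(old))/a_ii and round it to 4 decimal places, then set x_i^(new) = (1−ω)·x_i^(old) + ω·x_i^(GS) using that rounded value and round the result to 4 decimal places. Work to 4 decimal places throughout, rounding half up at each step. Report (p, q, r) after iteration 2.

Iteration 1:
  p: GS value = (11 - (-3)·0.0000 - (-3)·0.0000) / (-7) = -1.5714;  p ← (1−ω)·0.0000 + ω·-1.5714 = -0.8014
  q: GS value = (-10 - (-3)·-0.8014 - (-4)·0.0000) / (9) = -1.3782;  q ← (1−ω)·0.0000 + ω·-1.3782 = -0.7029
  r: GS value = (-3 - (2)·-0.8014 - (4)·-0.7029) / (-9) = -0.1572;  r ← (1−ω)·0.0000 + ω·-0.1572 = -0.0802
Iteration 2:
  p: GS value = (11 - (-3)·-0.7029 - (-3)·-0.0802) / (-7) = -1.2358;  p ← (1−ω)·-0.8014 + ω·-1.2358 = -1.0229
  q: GS value = (-10 - (-3)·-1.0229 - (-4)·-0.0802) / (9) = -1.4877;  q ← (1−ω)·-0.7029 + ω·-1.4877 = -1.1031
  r: GS value = (-3 - (2)·-1.0229 - (4)·-1.1031) / (-9) = -0.3842;  r ← (1−ω)·-0.0802 + ω·-0.3842 = -0.2352

(-1.0229, -1.1031, -0.2352)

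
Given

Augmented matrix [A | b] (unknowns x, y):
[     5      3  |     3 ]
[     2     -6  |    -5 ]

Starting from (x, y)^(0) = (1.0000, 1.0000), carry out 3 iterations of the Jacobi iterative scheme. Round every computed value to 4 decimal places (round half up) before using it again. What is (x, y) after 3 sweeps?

(0.1000, 0.8000)

Iteration 1:
  x = (3 - (3)·1.0000) / (5) = 0.0000
  y = (-5 - (2)·1.0000) / (-6) = 1.1667
Iteration 2:
  x = (3 - (3)·1.1667) / (5) = -0.1000
  y = (-5 - (2)·0.0000) / (-6) = 0.8333
Iteration 3:
  x = (3 - (3)·0.8333) / (5) = 0.1000
  y = (-5 - (2)·-0.1000) / (-6) = 0.8000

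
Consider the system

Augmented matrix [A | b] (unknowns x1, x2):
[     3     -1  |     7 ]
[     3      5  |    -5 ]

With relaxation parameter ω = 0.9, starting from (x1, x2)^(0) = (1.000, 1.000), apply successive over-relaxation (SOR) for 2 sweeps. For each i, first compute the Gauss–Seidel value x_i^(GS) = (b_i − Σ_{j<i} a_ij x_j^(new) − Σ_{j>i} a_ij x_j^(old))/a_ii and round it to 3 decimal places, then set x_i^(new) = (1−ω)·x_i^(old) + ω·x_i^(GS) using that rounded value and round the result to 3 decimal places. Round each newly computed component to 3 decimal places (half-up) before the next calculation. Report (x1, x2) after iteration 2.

Iteration 1:
  x1: GS value = (7 - (-1)·1.000) / (3) = 2.667;  x1 ← (1−ω)·1.000 + ω·2.667 = 2.500
  x2: GS value = (-5 - (3)·2.500) / (5) = -2.500;  x2 ← (1−ω)·1.000 + ω·-2.500 = -2.150
Iteration 2:
  x1: GS value = (7 - (-1)·-2.150) / (3) = 1.617;  x1 ← (1−ω)·2.500 + ω·1.617 = 1.705
  x2: GS value = (-5 - (3)·1.705) / (5) = -2.023;  x2 ← (1−ω)·-2.150 + ω·-2.023 = -2.036

(1.705, -2.036)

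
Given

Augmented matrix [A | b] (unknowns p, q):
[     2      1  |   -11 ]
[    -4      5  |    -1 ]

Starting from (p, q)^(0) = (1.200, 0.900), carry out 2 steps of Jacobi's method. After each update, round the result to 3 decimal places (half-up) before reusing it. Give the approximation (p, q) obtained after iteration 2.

Iteration 1:
  p = (-11 - (1)·0.900) / (2) = -5.950
  q = (-1 - (-4)·1.200) / (5) = 0.760
Iteration 2:
  p = (-11 - (1)·0.760) / (2) = -5.880
  q = (-1 - (-4)·-5.950) / (5) = -4.960

(-5.880, -4.960)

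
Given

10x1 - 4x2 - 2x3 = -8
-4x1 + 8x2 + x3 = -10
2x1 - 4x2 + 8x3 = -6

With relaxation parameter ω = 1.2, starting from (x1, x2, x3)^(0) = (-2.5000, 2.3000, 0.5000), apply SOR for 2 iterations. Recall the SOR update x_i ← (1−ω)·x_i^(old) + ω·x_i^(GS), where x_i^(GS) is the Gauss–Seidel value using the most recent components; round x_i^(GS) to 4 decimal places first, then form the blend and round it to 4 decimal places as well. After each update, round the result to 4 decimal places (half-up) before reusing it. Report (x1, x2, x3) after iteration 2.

Iteration 1:
  x1: GS value = (-8 - (-4)·2.3000 - (-2)·0.5000) / (10) = 0.2200;  x1 ← (1−ω)·-2.5000 + ω·0.2200 = 0.7640
  x2: GS value = (-10 - (-4)·0.7640 - (1)·0.5000) / (8) = -0.9305;  x2 ← (1−ω)·2.3000 + ω·-0.9305 = -1.5766
  x3: GS value = (-6 - (2)·0.7640 - (-4)·-1.5766) / (8) = -1.7293;  x3 ← (1−ω)·0.5000 + ω·-1.7293 = -2.1752
Iteration 2:
  x1: GS value = (-8 - (-4)·-1.5766 - (-2)·-2.1752) / (10) = -1.8657;  x1 ← (1−ω)·0.7640 + ω·-1.8657 = -2.3916
  x2: GS value = (-10 - (-4)·-2.3916 - (1)·-2.1752) / (8) = -2.1739;  x2 ← (1−ω)·-1.5766 + ω·-2.1739 = -2.2934
  x3: GS value = (-6 - (2)·-2.3916 - (-4)·-2.2934) / (8) = -1.2988;  x3 ← (1−ω)·-2.1752 + ω·-1.2988 = -1.1235

(-2.3916, -2.2934, -1.1235)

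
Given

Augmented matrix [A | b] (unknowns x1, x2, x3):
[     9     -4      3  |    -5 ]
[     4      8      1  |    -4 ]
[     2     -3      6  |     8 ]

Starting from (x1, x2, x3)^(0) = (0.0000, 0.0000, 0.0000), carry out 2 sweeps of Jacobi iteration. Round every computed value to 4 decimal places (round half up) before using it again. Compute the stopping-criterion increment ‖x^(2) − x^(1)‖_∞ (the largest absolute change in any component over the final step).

Iteration 1:
  x1 = (-5 - (-4)·0.0000 - (3)·0.0000) / (9) = -0.5556
  x2 = (-4 - (4)·0.0000 - (1)·0.0000) / (8) = -0.5000
  x3 = (8 - (2)·0.0000 - (-3)·0.0000) / (6) = 1.3333
Iteration 2:
  x1 = (-5 - (-4)·-0.5000 - (3)·1.3333) / (9) = -1.2222
  x2 = (-4 - (4)·-0.5556 - (1)·1.3333) / (8) = -0.3889
  x3 = (8 - (2)·-0.5556 - (-3)·-0.5000) / (6) = 1.2685
Change: (-0.6666, 0.1111, -0.0648) → max |·| = 0.6666

0.6666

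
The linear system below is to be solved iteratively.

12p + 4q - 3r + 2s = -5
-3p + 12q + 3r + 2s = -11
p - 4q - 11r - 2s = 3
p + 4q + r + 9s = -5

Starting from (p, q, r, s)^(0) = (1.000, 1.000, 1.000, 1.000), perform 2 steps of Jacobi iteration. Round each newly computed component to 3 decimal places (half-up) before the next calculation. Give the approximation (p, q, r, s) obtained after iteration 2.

(-0.034, -0.698, 0.283, 0.081)

Iteration 1:
  p = (-5 - (4)·1.000 - (-3)·1.000 - (2)·1.000) / (12) = -0.667
  q = (-11 - (-3)·1.000 - (3)·1.000 - (2)·1.000) / (12) = -1.083
  r = (3 - (1)·1.000 - (-4)·1.000 - (-2)·1.000) / (-11) = -0.727
  s = (-5 - (1)·1.000 - (4)·1.000 - (1)·1.000) / (9) = -1.222
Iteration 2:
  p = (-5 - (4)·-1.083 - (-3)·-0.727 - (2)·-1.222) / (12) = -0.034
  q = (-11 - (-3)·-0.667 - (3)·-0.727 - (2)·-1.222) / (12) = -0.698
  r = (3 - (1)·-0.667 - (-4)·-1.083 - (-2)·-1.222) / (-11) = 0.283
  s = (-5 - (1)·-0.667 - (4)·-1.083 - (1)·-0.727) / (9) = 0.081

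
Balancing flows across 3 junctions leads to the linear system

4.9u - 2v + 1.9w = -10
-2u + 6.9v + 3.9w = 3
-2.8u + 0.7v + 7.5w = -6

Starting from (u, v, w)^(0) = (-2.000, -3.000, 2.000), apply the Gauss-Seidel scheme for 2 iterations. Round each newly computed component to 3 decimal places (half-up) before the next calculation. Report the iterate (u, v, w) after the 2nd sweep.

Iteration 1:
  u = (-10 - (-2)·-3.000 - (1.9)·2.000) / (4.9) = -4.041
  v = (3 - (-2)·-4.041 - (3.9)·2.000) / (6.9) = -1.867
  w = (-6 - (-2.8)·-4.041 - (0.7)·-1.867) / (7.5) = -2.134
Iteration 2:
  u = (-10 - (-2)·-1.867 - (1.9)·-2.134) / (4.9) = -1.975
  v = (3 - (-2)·-1.975 - (3.9)·-2.134) / (6.9) = 1.068
  w = (-6 - (-2.8)·-1.975 - (0.7)·1.068) / (7.5) = -1.637

(-1.975, 1.068, -1.637)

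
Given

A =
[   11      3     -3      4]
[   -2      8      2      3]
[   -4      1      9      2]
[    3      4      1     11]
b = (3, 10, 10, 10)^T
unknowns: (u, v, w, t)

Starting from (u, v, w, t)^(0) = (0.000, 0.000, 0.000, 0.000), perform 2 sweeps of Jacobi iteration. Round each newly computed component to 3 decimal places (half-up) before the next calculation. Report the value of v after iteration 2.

Iteration 1:
  u = (3 - (3)·0.000 - (-3)·0.000 - (4)·0.000) / (11) = 0.273
  v = (10 - (-2)·0.000 - (2)·0.000 - (3)·0.000) / (8) = 1.250
  w = (10 - (-4)·0.000 - (1)·0.000 - (2)·0.000) / (9) = 1.111
  t = (10 - (3)·0.000 - (4)·0.000 - (1)·0.000) / (11) = 0.909
Iteration 2:
  u = (3 - (3)·1.250 - (-3)·1.111 - (4)·0.909) / (11) = -0.096
  v = (10 - (-2)·0.273 - (2)·1.111 - (3)·0.909) / (8) = 0.700
  w = (10 - (-4)·0.273 - (1)·1.250 - (2)·0.909) / (9) = 0.892
  t = (10 - (3)·0.273 - (4)·1.250 - (1)·1.111) / (11) = 0.279

0.700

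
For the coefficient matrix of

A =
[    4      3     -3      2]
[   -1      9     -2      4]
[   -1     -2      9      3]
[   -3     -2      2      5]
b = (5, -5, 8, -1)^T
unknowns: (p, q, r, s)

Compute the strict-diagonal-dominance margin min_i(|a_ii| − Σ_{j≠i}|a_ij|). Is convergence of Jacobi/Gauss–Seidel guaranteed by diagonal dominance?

row 1: |4| − (3+3+2) = -4
row 2: |9| − (1+2+4) = 2
row 3: |9| − (1+2+3) = 3
row 4: |5| − (3+2+2) = -2
minimum over rows = -4 → not strictly diagonally dominant

-4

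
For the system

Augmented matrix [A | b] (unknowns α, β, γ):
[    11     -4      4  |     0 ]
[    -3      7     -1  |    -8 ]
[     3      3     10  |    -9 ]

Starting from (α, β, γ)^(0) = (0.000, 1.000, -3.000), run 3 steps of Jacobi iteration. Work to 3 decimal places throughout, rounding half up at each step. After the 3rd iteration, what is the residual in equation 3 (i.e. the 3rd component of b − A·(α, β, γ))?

Iteration 1:
  α = (0 - (-4)·1.000 - (4)·-3.000) / (11) = 1.455
  β = (-8 - (-3)·0.000 - (-1)·-3.000) / (7) = -1.571
  γ = (-9 - (3)·0.000 - (3)·1.000) / (10) = -1.200
Iteration 2:
  α = (0 - (-4)·-1.571 - (4)·-1.200) / (11) = -0.135
  β = (-8 - (-3)·1.455 - (-1)·-1.200) / (7) = -0.691
  γ = (-9 - (3)·1.455 - (3)·-1.571) / (10) = -0.865
Iteration 3:
  α = (0 - (-4)·-0.691 - (4)·-0.865) / (11) = 0.063
  β = (-8 - (-3)·-0.135 - (-1)·-0.865) / (7) = -1.324
  γ = (-9 - (3)·-0.135 - (3)·-0.691) / (10) = -0.652
Residual b − A·x = (-3.381, 0.805, 1.303)

1.303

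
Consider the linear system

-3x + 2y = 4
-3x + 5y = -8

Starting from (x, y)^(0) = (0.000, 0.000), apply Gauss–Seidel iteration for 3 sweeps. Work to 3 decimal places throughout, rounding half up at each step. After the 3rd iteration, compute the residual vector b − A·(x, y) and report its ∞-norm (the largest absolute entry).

0.769

Iteration 1:
  x = (4 - (2)·0.000) / (-3) = -1.333
  y = (-8 - (-3)·-1.333) / (5) = -2.400
Iteration 2:
  x = (4 - (2)·-2.400) / (-3) = -2.933
  y = (-8 - (-3)·-2.933) / (5) = -3.360
Iteration 3:
  x = (4 - (2)·-3.360) / (-3) = -3.573
  y = (-8 - (-3)·-3.573) / (5) = -3.744
Residual b − A·x = (0.769, 0.001); ∞-norm = 0.769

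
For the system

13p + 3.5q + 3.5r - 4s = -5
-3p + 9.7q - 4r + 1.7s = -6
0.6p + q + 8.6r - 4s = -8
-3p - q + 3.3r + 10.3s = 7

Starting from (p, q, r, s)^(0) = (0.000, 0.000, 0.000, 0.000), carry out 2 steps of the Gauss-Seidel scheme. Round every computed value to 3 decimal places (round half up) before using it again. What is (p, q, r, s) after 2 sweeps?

Iteration 1:
  p = (-5 - (3.5)·0.000 - (3.5)·0.000 - (-4)·0.000) / (13) = -0.385
  q = (-6 - (-3)·-0.385 - (-4)·0.000 - (1.7)·0.000) / (9.7) = -0.738
  r = (-8 - (0.6)·-0.385 - (1)·-0.738 - (-4)·0.000) / (8.6) = -0.818
  s = (7 - (-3)·-0.385 - (-1)·-0.738 - (3.3)·-0.818) / (10.3) = 0.758
Iteration 2:
  p = (-5 - (3.5)·-0.738 - (3.5)·-0.818 - (-4)·0.758) / (13) = 0.268
  q = (-6 - (-3)·0.268 - (-4)·-0.818 - (1.7)·0.758) / (9.7) = -1.006
  r = (-8 - (0.6)·0.268 - (1)·-1.006 - (-4)·0.758) / (8.6) = -0.479
  s = (7 - (-3)·0.268 - (-1)·-1.006 - (3.3)·-0.479) / (10.3) = 0.813

(0.268, -1.006, -0.479, 0.813)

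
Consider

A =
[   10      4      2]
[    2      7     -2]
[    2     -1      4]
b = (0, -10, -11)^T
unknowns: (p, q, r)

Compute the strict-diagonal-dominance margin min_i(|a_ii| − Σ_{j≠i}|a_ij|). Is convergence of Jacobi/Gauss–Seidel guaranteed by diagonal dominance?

1

row 1: |10| − (4+2) = 4
row 2: |7| − (2+2) = 3
row 3: |4| − (2+1) = 1
minimum over rows = 1 → strictly diagonally dominant (convergence guaranteed)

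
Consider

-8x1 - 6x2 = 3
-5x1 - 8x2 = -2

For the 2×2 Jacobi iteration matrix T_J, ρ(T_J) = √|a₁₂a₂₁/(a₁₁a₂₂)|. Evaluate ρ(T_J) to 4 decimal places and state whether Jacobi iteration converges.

a₁₂a₂₁/(a₁₁a₂₂) = (-6)·(-5) / ((-8)·(-8)) = 0.468750
ρ = √|0.468750| = √0.468750 = 0.6847
ρ < 1, so Jacobi converges

0.6847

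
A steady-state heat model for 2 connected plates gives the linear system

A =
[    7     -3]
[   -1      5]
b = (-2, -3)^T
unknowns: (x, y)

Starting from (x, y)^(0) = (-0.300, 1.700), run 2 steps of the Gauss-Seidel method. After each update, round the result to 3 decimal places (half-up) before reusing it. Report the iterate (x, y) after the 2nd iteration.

Iteration 1:
  x = (-2 - (-3)·1.700) / (7) = 0.443
  y = (-3 - (-1)·0.443) / (5) = -0.511
Iteration 2:
  x = (-2 - (-3)·-0.511) / (7) = -0.505
  y = (-3 - (-1)·-0.505) / (5) = -0.701

(-0.505, -0.701)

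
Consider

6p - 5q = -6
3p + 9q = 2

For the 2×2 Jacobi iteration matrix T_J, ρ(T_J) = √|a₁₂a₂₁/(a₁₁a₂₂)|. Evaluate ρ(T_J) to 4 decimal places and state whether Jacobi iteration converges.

0.5270

a₁₂a₂₁/(a₁₁a₂₂) = (-5)·(3) / ((6)·(9)) = -0.277778
ρ = √|-0.277778| = √0.277778 = 0.5270
ρ < 1, so Jacobi converges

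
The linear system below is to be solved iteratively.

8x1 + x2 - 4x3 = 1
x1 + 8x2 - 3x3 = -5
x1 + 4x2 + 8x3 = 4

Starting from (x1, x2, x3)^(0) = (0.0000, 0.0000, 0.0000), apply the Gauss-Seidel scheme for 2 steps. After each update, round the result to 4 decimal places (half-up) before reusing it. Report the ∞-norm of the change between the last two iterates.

Iteration 1:
  x1 = (1 - (1)·0.0000 - (-4)·0.0000) / (8) = 0.1250
  x2 = (-5 - (1)·0.1250 - (-3)·0.0000) / (8) = -0.6406
  x3 = (4 - (1)·0.1250 - (4)·-0.6406) / (8) = 0.8047
Iteration 2:
  x1 = (1 - (1)·-0.6406 - (-4)·0.8047) / (8) = 0.6074
  x2 = (-5 - (1)·0.6074 - (-3)·0.8047) / (8) = -0.3992
  x3 = (4 - (1)·0.6074 - (4)·-0.3992) / (8) = 0.6237
Change: (0.4824, 0.2414, -0.1810) → max |·| = 0.4824

0.4824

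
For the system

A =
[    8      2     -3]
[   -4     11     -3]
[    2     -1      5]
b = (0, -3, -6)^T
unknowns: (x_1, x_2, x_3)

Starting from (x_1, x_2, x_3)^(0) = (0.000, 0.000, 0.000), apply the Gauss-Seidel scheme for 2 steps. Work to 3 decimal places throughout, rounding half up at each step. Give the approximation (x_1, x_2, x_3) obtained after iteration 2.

(-0.402, -0.761, -1.191)

Iteration 1:
  x_1 = (0 - (2)·0.000 - (-3)·0.000) / (8) = 0.000
  x_2 = (-3 - (-4)·0.000 - (-3)·0.000) / (11) = -0.273
  x_3 = (-6 - (2)·0.000 - (-1)·-0.273) / (5) = -1.255
Iteration 2:
  x_1 = (0 - (2)·-0.273 - (-3)·-1.255) / (8) = -0.402
  x_2 = (-3 - (-4)·-0.402 - (-3)·-1.255) / (11) = -0.761
  x_3 = (-6 - (2)·-0.402 - (-1)·-0.761) / (5) = -1.191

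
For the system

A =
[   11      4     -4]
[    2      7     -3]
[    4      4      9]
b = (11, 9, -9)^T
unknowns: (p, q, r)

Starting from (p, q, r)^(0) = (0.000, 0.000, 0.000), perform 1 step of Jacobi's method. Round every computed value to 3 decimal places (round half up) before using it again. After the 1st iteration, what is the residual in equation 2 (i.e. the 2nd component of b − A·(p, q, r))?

Iteration 1:
  p = (11 - (4)·0.000 - (-4)·0.000) / (11) = 1.000
  q = (9 - (2)·0.000 - (-3)·0.000) / (7) = 1.286
  r = (-9 - (4)·0.000 - (4)·0.000) / (9) = -1.000
Residual b − A·x = (-9.144, -5.002, -9.144)

-5.002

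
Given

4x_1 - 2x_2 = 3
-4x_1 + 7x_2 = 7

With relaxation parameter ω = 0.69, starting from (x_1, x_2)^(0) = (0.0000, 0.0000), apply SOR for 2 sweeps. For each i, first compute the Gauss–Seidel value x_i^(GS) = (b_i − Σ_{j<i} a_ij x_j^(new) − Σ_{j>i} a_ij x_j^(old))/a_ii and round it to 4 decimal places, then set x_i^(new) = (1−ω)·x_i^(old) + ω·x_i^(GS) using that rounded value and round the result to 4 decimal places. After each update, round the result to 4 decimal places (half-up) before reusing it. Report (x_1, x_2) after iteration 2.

(0.9864, 1.3561)

Iteration 1:
  x_1: GS value = (3 - (-2)·0.0000) / (4) = 0.7500;  x_1 ← (1−ω)·0.0000 + ω·0.7500 = 0.5175
  x_2: GS value = (7 - (-4)·0.5175) / (7) = 1.2957;  x_2 ← (1−ω)·0.0000 + ω·1.2957 = 0.8940
Iteration 2:
  x_1: GS value = (3 - (-2)·0.8940) / (4) = 1.1970;  x_1 ← (1−ω)·0.5175 + ω·1.1970 = 0.9864
  x_2: GS value = (7 - (-4)·0.9864) / (7) = 1.5637;  x_2 ← (1−ω)·0.8940 + ω·1.5637 = 1.3561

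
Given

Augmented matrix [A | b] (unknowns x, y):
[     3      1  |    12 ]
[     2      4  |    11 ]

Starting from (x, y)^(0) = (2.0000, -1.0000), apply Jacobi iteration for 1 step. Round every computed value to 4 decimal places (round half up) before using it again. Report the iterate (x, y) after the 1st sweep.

Iteration 1:
  x = (12 - (1)·-1.0000) / (3) = 4.3333
  y = (11 - (2)·2.0000) / (4) = 1.7500

(4.3333, 1.7500)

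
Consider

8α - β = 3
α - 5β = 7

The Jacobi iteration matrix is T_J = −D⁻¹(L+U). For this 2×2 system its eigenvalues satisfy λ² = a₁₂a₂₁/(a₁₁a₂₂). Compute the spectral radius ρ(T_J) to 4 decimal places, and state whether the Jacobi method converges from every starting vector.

a₁₂a₂₁/(a₁₁a₂₂) = (-1)·(1) / ((8)·(-5)) = 0.025000
ρ = √|0.025000| = √0.025000 = 0.1581
ρ < 1, so Jacobi converges

0.1581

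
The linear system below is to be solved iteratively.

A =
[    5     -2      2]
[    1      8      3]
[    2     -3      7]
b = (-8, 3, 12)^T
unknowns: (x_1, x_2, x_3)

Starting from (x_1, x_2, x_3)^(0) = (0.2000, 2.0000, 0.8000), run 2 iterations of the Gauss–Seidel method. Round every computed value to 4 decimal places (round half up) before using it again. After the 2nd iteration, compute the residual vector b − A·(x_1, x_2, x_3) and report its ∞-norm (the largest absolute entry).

Iteration 1:
  x_1 = (-8 - (-2)·2.0000 - (2)·0.8000) / (5) = -1.1200
  x_2 = (3 - (1)·-1.1200 - (3)·0.8000) / (8) = 0.2150
  x_3 = (12 - (2)·-1.1200 - (-3)·0.2150) / (7) = 2.1264
Iteration 2:
  x_1 = (-8 - (-2)·0.2150 - (2)·2.1264) / (5) = -2.3646
  x_2 = (3 - (1)·-2.3646 - (3)·2.1264) / (8) = -0.1268
  x_3 = (12 - (2)·-2.3646 - (-3)·-0.1268) / (7) = 2.3355
Residual b − A·x = (-1.1016, -0.6275, 0.0003); ∞-norm = 1.1016

1.1016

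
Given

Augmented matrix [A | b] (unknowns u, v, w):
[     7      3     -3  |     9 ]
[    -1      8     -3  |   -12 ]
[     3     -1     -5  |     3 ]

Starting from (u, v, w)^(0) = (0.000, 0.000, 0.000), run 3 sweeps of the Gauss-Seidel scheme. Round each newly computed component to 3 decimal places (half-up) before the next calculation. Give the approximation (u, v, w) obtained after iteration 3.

(2.110, -0.919, 0.850)

Iteration 1:
  u = (9 - (3)·0.000 - (-3)·0.000) / (7) = 1.286
  v = (-12 - (-1)·1.286 - (-3)·0.000) / (8) = -1.339
  w = (3 - (3)·1.286 - (-1)·-1.339) / (-5) = 0.439
Iteration 2:
  u = (9 - (3)·-1.339 - (-3)·0.439) / (7) = 2.048
  v = (-12 - (-1)·2.048 - (-3)·0.439) / (8) = -1.079
  w = (3 - (3)·2.048 - (-1)·-1.079) / (-5) = 0.845
Iteration 3:
  u = (9 - (3)·-1.079 - (-3)·0.845) / (7) = 2.110
  v = (-12 - (-1)·2.110 - (-3)·0.845) / (8) = -0.919
  w = (3 - (3)·2.110 - (-1)·-0.919) / (-5) = 0.850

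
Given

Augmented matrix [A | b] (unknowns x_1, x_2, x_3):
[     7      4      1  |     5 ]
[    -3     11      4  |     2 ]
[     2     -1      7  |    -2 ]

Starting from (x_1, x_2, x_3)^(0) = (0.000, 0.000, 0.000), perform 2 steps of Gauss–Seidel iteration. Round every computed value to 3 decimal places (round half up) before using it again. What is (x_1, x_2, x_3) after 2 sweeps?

Iteration 1:
  x_1 = (5 - (4)·0.000 - (1)·0.000) / (7) = 0.714
  x_2 = (2 - (-3)·0.714 - (4)·0.000) / (11) = 0.377
  x_3 = (-2 - (2)·0.714 - (-1)·0.377) / (7) = -0.436
Iteration 2:
  x_1 = (5 - (4)·0.377 - (1)·-0.436) / (7) = 0.561
  x_2 = (2 - (-3)·0.561 - (4)·-0.436) / (11) = 0.493
  x_3 = (-2 - (2)·0.561 - (-1)·0.493) / (7) = -0.376

(0.561, 0.493, -0.376)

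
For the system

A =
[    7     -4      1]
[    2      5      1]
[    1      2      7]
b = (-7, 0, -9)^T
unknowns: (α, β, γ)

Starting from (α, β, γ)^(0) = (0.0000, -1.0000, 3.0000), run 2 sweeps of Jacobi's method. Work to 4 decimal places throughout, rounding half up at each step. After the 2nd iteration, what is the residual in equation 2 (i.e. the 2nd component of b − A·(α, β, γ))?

Iteration 1:
  α = (-7 - (-4)·-1.0000 - (1)·3.0000) / (7) = -2.0000
  β = (0 - (2)·0.0000 - (1)·3.0000) / (5) = -0.6000
  γ = (-9 - (1)·0.0000 - (2)·-1.0000) / (7) = -1.0000
Iteration 2:
  α = (-7 - (-4)·-0.6000 - (1)·-1.0000) / (7) = -1.2000
  β = (0 - (2)·-2.0000 - (1)·-1.0000) / (5) = 1.0000
  γ = (-9 - (1)·-2.0000 - (2)·-0.6000) / (7) = -0.8286
Residual b − A·x = (6.2286, -1.7714, -3.9998)

-1.7714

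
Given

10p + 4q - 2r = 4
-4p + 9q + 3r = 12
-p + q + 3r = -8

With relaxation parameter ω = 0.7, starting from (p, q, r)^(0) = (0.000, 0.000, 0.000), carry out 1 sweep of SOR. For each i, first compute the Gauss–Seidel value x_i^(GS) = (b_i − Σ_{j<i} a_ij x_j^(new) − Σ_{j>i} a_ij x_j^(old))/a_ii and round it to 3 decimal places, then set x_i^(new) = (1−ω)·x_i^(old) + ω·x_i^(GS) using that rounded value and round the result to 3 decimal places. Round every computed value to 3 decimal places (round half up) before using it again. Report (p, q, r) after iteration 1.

Iteration 1:
  p: GS value = (4 - (4)·0.000 - (-2)·0.000) / (10) = 0.400;  p ← (1−ω)·0.000 + ω·0.400 = 0.280
  q: GS value = (12 - (-4)·0.280 - (3)·0.000) / (9) = 1.458;  q ← (1−ω)·0.000 + ω·1.458 = 1.021
  r: GS value = (-8 - (-1)·0.280 - (1)·1.021) / (3) = -2.914;  r ← (1−ω)·0.000 + ω·-2.914 = -2.040

(0.280, 1.021, -2.040)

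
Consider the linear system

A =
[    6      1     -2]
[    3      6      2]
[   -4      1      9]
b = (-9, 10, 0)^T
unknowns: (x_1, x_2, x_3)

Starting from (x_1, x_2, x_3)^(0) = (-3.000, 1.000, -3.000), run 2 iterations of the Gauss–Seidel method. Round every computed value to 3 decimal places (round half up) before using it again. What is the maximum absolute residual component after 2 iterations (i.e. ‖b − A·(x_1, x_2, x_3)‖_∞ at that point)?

Iteration 1:
  x_1 = (-9 - (1)·1.000 - (-2)·-3.000) / (6) = -2.667
  x_2 = (10 - (3)·-2.667 - (2)·-3.000) / (6) = 4.000
  x_3 = (0 - (-4)·-2.667 - (1)·4.000) / (9) = -1.630
Iteration 2:
  x_1 = (-9 - (1)·4.000 - (-2)·-1.630) / (6) = -2.710
  x_2 = (10 - (3)·-2.710 - (2)·-1.630) / (6) = 3.565
  x_3 = (0 - (-4)·-2.710 - (1)·3.565) / (9) = -1.601
Residual b − A·x = (0.493, -0.058, 0.004); ∞-norm = 0.493

0.493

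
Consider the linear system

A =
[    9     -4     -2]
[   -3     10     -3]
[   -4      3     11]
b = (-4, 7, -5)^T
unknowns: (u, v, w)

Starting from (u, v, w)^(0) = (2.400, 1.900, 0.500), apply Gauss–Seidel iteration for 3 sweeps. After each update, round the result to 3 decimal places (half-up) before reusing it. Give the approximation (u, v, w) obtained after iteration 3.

(-0.362, 0.401, -0.696)

Iteration 1:
  u = (-4 - (-4)·1.900 - (-2)·0.500) / (9) = 0.511
  v = (7 - (-3)·0.511 - (-3)·0.500) / (10) = 1.003
  w = (-5 - (-4)·0.511 - (3)·1.003) / (11) = -0.542
Iteration 2:
  u = (-4 - (-4)·1.003 - (-2)·-0.542) / (9) = -0.119
  v = (7 - (-3)·-0.119 - (-3)·-0.542) / (10) = 0.502
  w = (-5 - (-4)·-0.119 - (3)·0.502) / (11) = -0.635
Iteration 3:
  u = (-4 - (-4)·0.502 - (-2)·-0.635) / (9) = -0.362
  v = (7 - (-3)·-0.362 - (-3)·-0.635) / (10) = 0.401
  w = (-5 - (-4)·-0.362 - (3)·0.401) / (11) = -0.696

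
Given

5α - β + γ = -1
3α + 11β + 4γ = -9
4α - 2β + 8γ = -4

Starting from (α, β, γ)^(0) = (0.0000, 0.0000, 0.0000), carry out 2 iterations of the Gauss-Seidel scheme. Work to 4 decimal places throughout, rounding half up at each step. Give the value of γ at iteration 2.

-0.5176

Iteration 1:
  α = (-1 - (-1)·0.0000 - (1)·0.0000) / (5) = -0.2000
  β = (-9 - (3)·-0.2000 - (4)·0.0000) / (11) = -0.7636
  γ = (-4 - (4)·-0.2000 - (-2)·-0.7636) / (8) = -0.5909
Iteration 2:
  α = (-1 - (-1)·-0.7636 - (1)·-0.5909) / (5) = -0.2345
  β = (-9 - (3)·-0.2345 - (4)·-0.5909) / (11) = -0.5394
  γ = (-4 - (4)·-0.2345 - (-2)·-0.5394) / (8) = -0.5176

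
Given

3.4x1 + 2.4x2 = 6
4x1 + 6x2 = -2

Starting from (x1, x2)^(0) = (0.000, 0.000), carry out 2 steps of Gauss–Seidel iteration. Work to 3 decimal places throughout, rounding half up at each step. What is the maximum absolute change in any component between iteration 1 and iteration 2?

1.066

Iteration 1:
  x1 = (6 - (2.4)·0.000) / (3.4) = 1.765
  x2 = (-2 - (4)·1.765) / (6) = -1.510
Iteration 2:
  x1 = (6 - (2.4)·-1.510) / (3.4) = 2.831
  x2 = (-2 - (4)·2.831) / (6) = -2.221
Change: (1.066, -0.711) → max |·| = 1.066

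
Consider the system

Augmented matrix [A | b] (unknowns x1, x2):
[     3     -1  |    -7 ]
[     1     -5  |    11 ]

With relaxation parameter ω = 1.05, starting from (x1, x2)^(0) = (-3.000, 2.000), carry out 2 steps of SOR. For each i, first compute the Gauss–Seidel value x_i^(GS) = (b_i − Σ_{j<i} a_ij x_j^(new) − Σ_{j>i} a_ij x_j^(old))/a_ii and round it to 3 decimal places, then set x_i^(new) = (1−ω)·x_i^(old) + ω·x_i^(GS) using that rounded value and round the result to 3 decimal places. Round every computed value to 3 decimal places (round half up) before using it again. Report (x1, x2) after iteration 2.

(-3.331, -2.872)

Iteration 1:
  x1: GS value = (-7 - (-1)·2.000) / (3) = -1.667;  x1 ← (1−ω)·-3.000 + ω·-1.667 = -1.600
  x2: GS value = (11 - (1)·-1.600) / (-5) = -2.520;  x2 ← (1−ω)·2.000 + ω·-2.520 = -2.746
Iteration 2:
  x1: GS value = (-7 - (-1)·-2.746) / (3) = -3.249;  x1 ← (1−ω)·-1.600 + ω·-3.249 = -3.331
  x2: GS value = (11 - (1)·-3.331) / (-5) = -2.866;  x2 ← (1−ω)·-2.746 + ω·-2.866 = -2.872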